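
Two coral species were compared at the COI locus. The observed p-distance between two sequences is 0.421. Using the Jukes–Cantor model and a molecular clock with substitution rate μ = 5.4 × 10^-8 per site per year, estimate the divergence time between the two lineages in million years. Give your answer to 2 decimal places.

5.72

d = −(3/4) ln(1 − 4p/3) = −0.75 ln(1 − 0.561333) = −0.75 ln(0.438667)
  = −0.75 × (-0.824015) = 0.618011 substitutions/site.
Under a molecular clock d = 2μt, so t = d/(2μ) = 0.618011 / (2 × 5.4 × 10^-8) = 5.72 million years.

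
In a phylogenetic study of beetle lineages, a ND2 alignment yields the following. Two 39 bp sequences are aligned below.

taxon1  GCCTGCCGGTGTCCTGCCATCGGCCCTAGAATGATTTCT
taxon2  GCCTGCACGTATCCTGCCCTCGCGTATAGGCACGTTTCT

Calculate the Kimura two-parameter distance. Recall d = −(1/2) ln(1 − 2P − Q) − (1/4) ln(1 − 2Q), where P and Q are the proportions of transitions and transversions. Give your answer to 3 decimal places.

0.441

Of 39 sites, 4 differences are transitions and 9 are transversions, so P = 4/39 ≈ 0.102564 and Q = 9/39 ≈ 0.230769.
Under the Kimura two-parameter model, d = −½ ln(1 − 2P − Q) − ¼ ln(1 − 2Q).
1 − 2P − Q = 0.564103, giving −½ ln(0.564103) = 0.286259.
1 − 2Q = 0.538462, giving −¼ ln(0.538462) = 0.154760.
d = 0.286259 + 0.154760 = 0.441019.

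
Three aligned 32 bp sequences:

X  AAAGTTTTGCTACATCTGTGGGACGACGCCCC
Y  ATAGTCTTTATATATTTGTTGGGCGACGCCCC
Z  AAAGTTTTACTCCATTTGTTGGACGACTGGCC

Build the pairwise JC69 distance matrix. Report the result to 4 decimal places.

X–Y: 8/32 sites differ → p = 0.25, d = −0.75 ln(1 − 0.333333) = 0.304098 ≈ 0.3041.
X–Z: 7/32 sites differ → p = 0.21875, d = −0.75 ln(1 − 0.291667) = 0.258631 ≈ 0.2586.
Y–Z: 10/32 sites differ → p = 0.3125, d = −0.75 ln(1 − 0.416667) = 0.404248 ≈ 0.4042.

d(X,Y) = 0.3041, d(X,Z) = 0.2586, d(Y,Z) = 0.4042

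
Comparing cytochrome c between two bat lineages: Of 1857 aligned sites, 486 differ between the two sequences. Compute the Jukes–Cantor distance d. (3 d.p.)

0.322

p = 486/1857 ≈ 0.261712.
d = −(3/4) ln(1 − 4p/3) = −0.75 ln(1 − 0.348949) = −0.75 ln(0.651051)
  = −0.75 × (-0.429167) = 0.321875 substitutions/site.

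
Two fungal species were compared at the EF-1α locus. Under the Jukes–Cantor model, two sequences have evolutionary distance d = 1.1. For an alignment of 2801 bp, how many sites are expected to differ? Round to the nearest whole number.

Invert JC69: p = (3/4)(1 − e^(−4d/3)) = 0.75 × (1 − e^(-1.466667)) = 0.75 × (1 − 0.230693) = 0.576980.
Expected differing sites = pL ≈ 0.576980 × 2801 = 1616.12098 ≈ 1616.

1616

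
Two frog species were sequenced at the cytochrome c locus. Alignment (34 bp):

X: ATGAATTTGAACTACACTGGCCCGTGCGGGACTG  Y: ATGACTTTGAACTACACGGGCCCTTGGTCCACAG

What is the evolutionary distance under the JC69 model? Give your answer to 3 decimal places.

The sequences differ at 8 of 34 sites (5, 18, 24, 27, 28, 29, 30, 33), so p = 8/34 ≈ 0.235294.
d = −(3/4) ln(1 − 4p/3) = −0.75 ln(1 − 0.313725) = −0.75 ln(0.686275)
  = −0.75 × (-0.376477) = 0.282358 substitutions/site.

0.282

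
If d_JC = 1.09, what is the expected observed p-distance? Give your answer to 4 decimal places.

0.5747

p = (3/4)(1 − e^(−4d/3)) = 0.75 × (1 − e^(-1.453333)) = 0.75 × (1 − 0.233790) = 0.574658.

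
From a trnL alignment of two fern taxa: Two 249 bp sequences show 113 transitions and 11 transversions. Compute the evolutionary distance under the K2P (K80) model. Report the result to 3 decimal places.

1.539

P = 113/249 ≈ 0.453815 and Q = 11/249 ≈ 0.044177.
Under the Kimura two-parameter model, d = −½ ln(1 − 2P − Q) − ¼ ln(1 − 2Q).
1 − 2P − Q = 0.048193, giving −½ ln(0.048193) = 1.516271.
1 − 2Q = 0.911646, giving −¼ ln(0.911646) = 0.023126.
d = 1.516271 + 0.023126 = 1.539397.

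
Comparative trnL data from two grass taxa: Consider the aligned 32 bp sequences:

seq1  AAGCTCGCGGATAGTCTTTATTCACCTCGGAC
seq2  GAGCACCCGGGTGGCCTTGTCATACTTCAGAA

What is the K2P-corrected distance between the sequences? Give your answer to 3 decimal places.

0.699

Of 32 sites, 8 differences are transitions and 6 are transversions, so P = 8/32 = 0.25 and Q = 6/32 = 0.1875.
Under the Kimura two-parameter model, d = −½ ln(1 − 2P − Q) − ¼ ln(1 − 2Q).
1 − 2P − Q = 0.3125, giving −½ ln(0.3125) = 0.581575.
1 − 2Q = 0.625, giving −¼ ln(0.625) = 0.117501.
d = 0.581575 + 0.117501 = 0.699076.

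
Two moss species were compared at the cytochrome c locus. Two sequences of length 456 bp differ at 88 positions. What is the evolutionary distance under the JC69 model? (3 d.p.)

p = 88/456 ≈ 0.192982.
d = −(3/4) ln(1 − 4p/3) = −0.75 ln(1 − 0.257309) = −0.75 ln(0.742691)
  = −0.75 × (-0.297475) = 0.223106 substitutions/site.

0.223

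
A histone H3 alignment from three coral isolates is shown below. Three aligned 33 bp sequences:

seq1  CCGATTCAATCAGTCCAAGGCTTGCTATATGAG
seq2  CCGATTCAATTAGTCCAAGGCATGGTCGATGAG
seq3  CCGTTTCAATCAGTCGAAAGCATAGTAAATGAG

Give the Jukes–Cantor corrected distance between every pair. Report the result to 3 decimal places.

d(seq1,seq2) = 0.169, d(seq1,seq3) = 0.249, d(seq2,seq3) = 0.249

seq1–seq2: 5/33 sites differ → p ≈ 0.151515, d = −0.75 ln(1 − 0.20202) = 0.169254 ≈ 0.169.
seq1–seq3: 7/33 sites differ → p ≈ 0.212121, d = −0.75 ln(1 − 0.282828) = 0.249330 ≈ 0.249.
seq2–seq3: 7/33 sites differ → p ≈ 0.212121, d = −0.75 ln(1 − 0.282828) = 0.249330 ≈ 0.249.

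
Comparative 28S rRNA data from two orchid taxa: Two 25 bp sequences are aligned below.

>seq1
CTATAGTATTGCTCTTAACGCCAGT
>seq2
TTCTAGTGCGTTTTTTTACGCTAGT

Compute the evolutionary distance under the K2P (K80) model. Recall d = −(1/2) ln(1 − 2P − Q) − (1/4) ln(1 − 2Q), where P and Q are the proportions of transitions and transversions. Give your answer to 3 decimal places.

0.607

Of 25 sites, 6 differences are transitions and 4 are transversions, so P = 6/25 = 0.24 and Q = 4/25 = 0.16.
Under the Kimura two-parameter model, d = −½ ln(1 − 2P − Q) − ¼ ln(1 − 2Q).
1 − 2P − Q = 0.36, giving −½ ln(0.36) = 0.510826.
1 − 2Q = 0.68, giving −¼ ln(0.68) = 0.096416.
d = 0.510826 + 0.096416 = 0.607242.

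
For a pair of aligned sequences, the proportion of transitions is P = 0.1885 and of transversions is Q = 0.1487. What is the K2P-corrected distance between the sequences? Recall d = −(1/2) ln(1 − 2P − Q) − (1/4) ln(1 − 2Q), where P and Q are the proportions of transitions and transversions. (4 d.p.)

0.4612

Under the Kimura two-parameter model, d = −½ ln(1 − 2P − Q) − ¼ ln(1 − 2Q).
1 − 2P − Q = 0.4743, giving −½ ln(0.4743) = 0.372958.
1 − 2Q = 0.7026, giving −¼ ln(0.7026) = 0.088242.
d = 0.372958 + 0.088242 = 0.461200.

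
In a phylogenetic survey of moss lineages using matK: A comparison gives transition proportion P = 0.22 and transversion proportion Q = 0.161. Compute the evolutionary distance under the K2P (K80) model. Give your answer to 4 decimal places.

Under the Kimura two-parameter model, d = −½ ln(1 − 2P − Q) − ¼ ln(1 − 2Q).
1 − 2P − Q = 0.399, giving −½ ln(0.399) = 0.459397.
1 − 2Q = 0.678, giving −¼ ln(0.678) = 0.097152.
d = 0.459397 + 0.097152 = 0.556549.

0.5565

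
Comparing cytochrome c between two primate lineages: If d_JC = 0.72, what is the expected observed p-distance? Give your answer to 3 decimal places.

p = (3/4)(1 − e^(−4d/3)) = 0.75 × (1 − e^(-0.96)) = 0.75 × (1 − 0.382893) = 0.462830.

0.463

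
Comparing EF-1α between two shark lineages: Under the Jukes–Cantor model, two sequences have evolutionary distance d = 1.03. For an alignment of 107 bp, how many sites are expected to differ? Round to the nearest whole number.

60

Invert JC69: p = (3/4)(1 − e^(−4d/3)) = 0.75 × (1 − e^(-1.373333)) = 0.75 × (1 − 0.253261) = 0.560054.
Expected differing sites = pL ≈ 0.560054 × 107 = 59.925778 ≈ 60.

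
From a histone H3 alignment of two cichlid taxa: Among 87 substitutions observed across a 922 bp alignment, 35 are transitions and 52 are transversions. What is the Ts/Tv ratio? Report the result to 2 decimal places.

R = 35/52 = 0.673076… ≈ 0.67 (to 2 d.p.).

0.67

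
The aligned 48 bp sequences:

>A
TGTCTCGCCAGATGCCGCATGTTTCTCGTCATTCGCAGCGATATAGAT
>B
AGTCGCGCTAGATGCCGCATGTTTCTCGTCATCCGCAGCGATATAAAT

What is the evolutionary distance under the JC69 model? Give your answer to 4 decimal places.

The sequences differ at 5 of 48 sites (1, 5, 9, 33, 46), so p = 5/48 ≈ 0.104167.
d = −(3/4) ln(1 − 4p/3) = −0.75 ln(1 − 0.138889) = −0.75 ln(0.861111)
  = −0.75 × (-0.149532) = 0.112149 substitutions/site.

0.1121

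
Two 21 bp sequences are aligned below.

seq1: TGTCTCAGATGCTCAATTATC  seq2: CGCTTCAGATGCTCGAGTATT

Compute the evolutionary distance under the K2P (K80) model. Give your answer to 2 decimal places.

Of 21 sites, 5 differences are transitions and 1 are transversions, so P = 5/21 ≈ 0.238095 and Q = 1/21 ≈ 0.047619.
Under the Kimura two-parameter model, d = −½ ln(1 − 2P − Q) − ¼ ln(1 − 2Q).
1 − 2P − Q = 0.476191, giving −½ ln(0.476191) = 0.370968.
1 − 2Q = 0.904762, giving −¼ ln(0.904762) = 0.025021.
d = 0.370968 + 0.025021 = 0.395989.

0.40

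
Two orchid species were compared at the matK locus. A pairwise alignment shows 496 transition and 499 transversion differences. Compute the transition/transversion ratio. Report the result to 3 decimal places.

R = 496/499 = 0.993987… ≈ 0.994 (to 3 d.p.).

0.994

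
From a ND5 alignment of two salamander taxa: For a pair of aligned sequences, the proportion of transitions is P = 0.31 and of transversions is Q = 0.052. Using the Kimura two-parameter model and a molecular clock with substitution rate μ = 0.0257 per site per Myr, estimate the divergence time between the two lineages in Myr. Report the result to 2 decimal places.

11.38

Under the Kimura two-parameter model, d = −½ ln(1 − 2P − Q) − ¼ ln(1 − 2Q).
1 − 2P − Q = 0.328, giving −½ ln(0.328) = 0.557371.
1 − 2Q = 0.896, giving −¼ ln(0.896) = 0.027454.
d = 0.557371 + 0.027454 = 0.584825.
Under a molecular clock d = 2μt, so t = d/(2μ) = 0.584825 / (2 × 0.0257) = 11.38 Myr.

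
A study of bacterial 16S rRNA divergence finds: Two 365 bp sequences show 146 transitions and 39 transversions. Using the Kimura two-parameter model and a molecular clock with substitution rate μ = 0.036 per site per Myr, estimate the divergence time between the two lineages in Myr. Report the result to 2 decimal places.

P = 146/365 = 0.4 and Q = 39/365 ≈ 0.106849.
Under the Kimura two-parameter model, d = −½ ln(1 − 2P − Q) − ¼ ln(1 − 2Q).
1 − 2P − Q = 0.093151, giving −½ ln(0.093151) = 1.186767.
1 − 2Q = 0.786302, giving −¼ ln(0.786302) = 0.060104.
d = 1.186767 + 0.060104 = 1.246871.
Under a molecular clock d = 2μt, so t = d/(2μ) = 1.246871 / (2 × 0.036) = 17.32 Myr.

17.32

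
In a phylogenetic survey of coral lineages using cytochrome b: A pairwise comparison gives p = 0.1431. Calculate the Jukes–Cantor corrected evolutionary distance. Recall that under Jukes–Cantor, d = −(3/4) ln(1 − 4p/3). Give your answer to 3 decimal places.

0.159

d = −(3/4) ln(1 − 4p/3) = −0.75 ln(1 − 0.1908) = −0.75 ln(0.8092)
  = −0.75 × (-0.211709) = 0.158782 substitutions/site.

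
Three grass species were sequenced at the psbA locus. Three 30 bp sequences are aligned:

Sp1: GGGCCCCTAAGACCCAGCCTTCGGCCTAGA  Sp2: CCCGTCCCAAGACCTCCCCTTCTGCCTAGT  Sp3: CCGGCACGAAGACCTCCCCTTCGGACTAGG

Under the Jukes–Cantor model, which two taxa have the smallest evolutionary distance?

Sp2 and Sp3

Sp1–Sp2: 11/30 differ, p = 0.367, d = 0.503.
Sp1–Sp3: 10/30 differ, p = 0.333, d = 0.441.
Sp2–Sp3: 7/30 differ, p = 0.233, d = 0.280.
The smallest distance is between Sp2 and Sp3.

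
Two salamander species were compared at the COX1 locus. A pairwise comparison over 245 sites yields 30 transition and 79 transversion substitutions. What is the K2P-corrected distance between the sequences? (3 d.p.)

0.678

P = 30/245 ≈ 0.122449 and Q = 79/245 ≈ 0.322449.
Under the Kimura two-parameter model, d = −½ ln(1 − 2P − Q) − ¼ ln(1 − 2Q).
1 − 2P − Q = 0.432653, giving −½ ln(0.432653) = 0.418910.
1 − 2Q = 0.355102, giving −¼ ln(0.355102) = 0.258838.
d = 0.418910 + 0.258838 = 0.677748.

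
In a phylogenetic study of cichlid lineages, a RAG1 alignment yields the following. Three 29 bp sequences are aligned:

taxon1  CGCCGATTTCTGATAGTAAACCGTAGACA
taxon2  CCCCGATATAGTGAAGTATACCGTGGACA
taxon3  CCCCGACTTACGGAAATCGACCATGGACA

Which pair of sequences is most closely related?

taxon1–taxon2: 9/29 differ, p = 0.310, d = 0.401.
taxon1–taxon3: 11/29 differ, p = 0.379, d = 0.529.
taxon2–taxon3: 8/29 differ, p = 0.276, d = 0.344.
The smallest distance is between taxon2 and taxon3.

taxon2 and taxon3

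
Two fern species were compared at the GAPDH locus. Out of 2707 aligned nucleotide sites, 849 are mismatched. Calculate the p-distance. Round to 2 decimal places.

0.31

p = 849/2707 = 0.313631… ≈ 0.31 (to 2 d.p.).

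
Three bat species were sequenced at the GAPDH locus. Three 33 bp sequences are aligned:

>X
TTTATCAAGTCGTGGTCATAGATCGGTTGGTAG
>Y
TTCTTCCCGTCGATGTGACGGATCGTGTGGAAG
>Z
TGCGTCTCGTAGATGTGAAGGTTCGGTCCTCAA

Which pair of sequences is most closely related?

X and Y

X–Y: 12/33 differ, p = 0.364, d = 0.497.
X–Z: 17/33 differ, p = 0.515, d = 0.871.
Y–Z: 13/33 differ, p = 0.394, d = 0.559.
The smallest distance is between X and Y.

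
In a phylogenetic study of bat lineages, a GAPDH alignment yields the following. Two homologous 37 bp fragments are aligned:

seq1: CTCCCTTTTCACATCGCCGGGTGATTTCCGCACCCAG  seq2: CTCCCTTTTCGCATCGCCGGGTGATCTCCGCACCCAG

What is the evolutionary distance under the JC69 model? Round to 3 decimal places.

The sequences differ at 2 of 37 sites (11, 26), so p = 2/37 ≈ 0.054054.
d = −(3/4) ln(1 − 4p/3) = −0.75 ln(1 − 0.072072) = −0.75 ln(0.927928)
  = −0.75 × (-0.074801) = 0.056101 substitutions/site.

0.056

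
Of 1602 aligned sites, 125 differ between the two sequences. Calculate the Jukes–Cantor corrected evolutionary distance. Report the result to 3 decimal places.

p = 125/1602 ≈ 0.078027.
d = −(3/4) ln(1 − 4p/3) = −0.75 ln(1 − 0.104036) = −0.75 ln(0.895964)
  = −0.75 × (-0.109855) = 0.082391 substitutions/site.

0.082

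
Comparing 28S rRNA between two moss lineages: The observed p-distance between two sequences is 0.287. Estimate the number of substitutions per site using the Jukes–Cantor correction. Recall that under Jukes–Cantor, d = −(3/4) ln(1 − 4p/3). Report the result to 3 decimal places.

d = −(3/4) ln(1 − 4p/3) = −0.75 ln(1 − 0.382667) = −0.75 ln(0.617333)
  = −0.75 × (-0.482347) = 0.361760 substitutions/site.

0.362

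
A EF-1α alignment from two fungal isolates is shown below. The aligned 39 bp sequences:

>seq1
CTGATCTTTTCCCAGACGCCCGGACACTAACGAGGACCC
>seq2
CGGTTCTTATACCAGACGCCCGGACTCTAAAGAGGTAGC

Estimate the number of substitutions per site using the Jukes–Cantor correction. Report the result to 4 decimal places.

0.2758

The sequences differ at 9 of 39 sites (2, 4, 9, 11, 26, 31, 36, 37, 38), so p = 9/39 ≈ 0.230769.
d = −(3/4) ln(1 − 4p/3) = −0.75 ln(1 − 0.307692) = −0.75 ln(0.692308)
  = −0.75 × (-0.367724) = 0.275793 substitutions/site.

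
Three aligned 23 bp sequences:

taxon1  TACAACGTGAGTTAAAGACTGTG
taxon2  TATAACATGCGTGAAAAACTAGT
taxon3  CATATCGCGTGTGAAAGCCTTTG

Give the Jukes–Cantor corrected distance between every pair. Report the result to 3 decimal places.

taxon1–taxon2: 8/23 sites differ → p ≈ 0.347826, d = −0.75 ln(1 − 0.463768) = 0.467391 ≈ 0.467.
taxon1–taxon3: 8/23 sites differ → p ≈ 0.347826, d = −0.75 ln(1 − 0.463768) = 0.467391 ≈ 0.467.
taxon2–taxon3: 10/23 sites differ → p ≈ 0.434783, d = −0.75 ln(1 − 0.579711) = 0.650110 ≈ 0.650.

d(taxon1,taxon2) = 0.467, d(taxon1,taxon3) = 0.467, d(taxon2,taxon3) = 0.650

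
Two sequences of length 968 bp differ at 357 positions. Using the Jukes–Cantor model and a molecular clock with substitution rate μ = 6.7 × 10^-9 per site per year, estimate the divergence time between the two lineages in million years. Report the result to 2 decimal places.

p = 357/968 ≈ 0.368802.
d = −(3/4) ln(1 − 4p/3) = −0.75 ln(1 − 0.491736) = −0.75 ln(0.508264)
  = −0.75 × (-0.676754) = 0.507566 substitutions/site.
Under a molecular clock d = 2μt, so t = d/(2μ) = 0.507566 / (2 × 6.7 × 10^-9) = 37.88 million years.

37.88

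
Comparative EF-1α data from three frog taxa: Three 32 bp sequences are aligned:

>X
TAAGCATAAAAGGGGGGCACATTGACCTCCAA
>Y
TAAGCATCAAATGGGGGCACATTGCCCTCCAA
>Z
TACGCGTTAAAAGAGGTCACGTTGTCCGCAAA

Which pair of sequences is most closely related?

X–Y: 3/32 differ, p = 0.094, d = 0.100.
X–Z: 10/32 differ, p = 0.313, d = 0.404.
Y–Z: 10/32 differ, p = 0.313, d = 0.404.
The smallest distance is between X and Y.

X and Y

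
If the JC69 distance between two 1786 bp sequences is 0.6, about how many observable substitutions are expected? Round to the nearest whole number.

738

Invert JC69: p = (3/4)(1 − e^(−4d/3)) = 0.75 × (1 − e^(-0.8)) = 0.75 × (1 − 0.449329) = 0.413003.
Expected differing sites = pL ≈ 0.413003 × 1786 = 737.623358 ≈ 738.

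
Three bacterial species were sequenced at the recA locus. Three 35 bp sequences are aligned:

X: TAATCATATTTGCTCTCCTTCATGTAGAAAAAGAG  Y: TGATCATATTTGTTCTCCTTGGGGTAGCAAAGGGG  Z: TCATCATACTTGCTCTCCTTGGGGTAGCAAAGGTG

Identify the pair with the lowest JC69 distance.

Y and Z

X–Y: 8/35 differ, p = 0.229, d = 0.273.
X–Z: 8/35 differ, p = 0.229, d = 0.273.
Y–Z: 4/35 differ, p = 0.114, d = 0.124.
The smallest distance is between Y and Z.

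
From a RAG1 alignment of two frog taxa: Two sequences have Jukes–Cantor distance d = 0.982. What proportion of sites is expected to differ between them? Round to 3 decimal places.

p = (3/4)(1 − e^(−4d/3)) = 0.75 × (1 − e^(-1.309333)) = 0.75 × (1 − 0.270000) = 0.547500.

0.548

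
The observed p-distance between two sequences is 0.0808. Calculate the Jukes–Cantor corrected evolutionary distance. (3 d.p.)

0.085

d = −(3/4) ln(1 − 4p/3) = −0.75 ln(1 − 0.107733) = −0.75 ln(0.892267)
  = −0.75 × (-0.113990) = 0.085493 substitutions/site.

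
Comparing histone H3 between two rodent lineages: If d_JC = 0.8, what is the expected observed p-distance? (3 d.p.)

0.492

p = (3/4)(1 − e^(−4d/3)) = 0.75 × (1 − e^(-1.066667)) = 0.75 × (1 − 0.344154) = 0.491885.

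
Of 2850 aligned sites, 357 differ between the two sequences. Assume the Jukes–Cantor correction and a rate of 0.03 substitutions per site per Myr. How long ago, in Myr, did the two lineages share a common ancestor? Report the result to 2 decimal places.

2.28

p = 357/2850 ≈ 0.125263.
d = −(3/4) ln(1 − 4p/3) = −0.75 ln(1 − 0.167017) = −0.75 ln(0.832983)
  = −0.75 × (-0.182742) = 0.137057 substitutions/site.
Under a molecular clock d = 2μt, so t = d/(2μ) = 0.137057 / (2 × 0.03) = 2.28 Myr.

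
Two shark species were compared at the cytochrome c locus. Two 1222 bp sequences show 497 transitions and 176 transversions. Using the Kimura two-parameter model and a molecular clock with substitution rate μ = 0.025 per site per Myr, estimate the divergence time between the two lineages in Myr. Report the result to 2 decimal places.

33.27

P = 497/1222 ≈ 0.40671 and Q = 176/1222 ≈ 0.144026.
Under the Kimura two-parameter model, d = −½ ln(1 − 2P − Q) − ¼ ln(1 − 2Q).
1 − 2P − Q = 0.042554, giving −½ ln(0.042554) = 1.578491.
1 − 2Q = 0.711948, giving −¼ ln(0.711948) = 0.084938.
d = 1.578491 + 0.084938 = 1.663429.
Under a molecular clock d = 2μt, so t = d/(2μ) = 1.663429 / (2 × 0.025) = 33.27 Myr.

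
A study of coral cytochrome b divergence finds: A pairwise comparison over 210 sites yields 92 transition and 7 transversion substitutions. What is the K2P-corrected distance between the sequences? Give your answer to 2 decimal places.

1.22

P = 92/210 ≈ 0.438095 and Q = 7/210 ≈ 0.033333.
Under the Kimura two-parameter model, d = −½ ln(1 − 2P − Q) − ¼ ln(1 − 2Q).
1 − 2P − Q = 0.090477, giving −½ ln(0.090477) = 1.201330.
1 − 2Q = 0.933334, giving −¼ ln(0.933334) = 0.017248.
d = 1.201330 + 0.017248 = 1.218578.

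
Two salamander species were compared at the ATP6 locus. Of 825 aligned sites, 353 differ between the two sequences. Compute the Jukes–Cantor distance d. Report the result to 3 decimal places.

0.634

p = 353/825 ≈ 0.427879.
d = −(3/4) ln(1 − 4p/3) = −0.75 ln(1 − 0.570505) = −0.75 ln(0.429495)
  = −0.75 × (-0.845145) = 0.633859 substitutions/site.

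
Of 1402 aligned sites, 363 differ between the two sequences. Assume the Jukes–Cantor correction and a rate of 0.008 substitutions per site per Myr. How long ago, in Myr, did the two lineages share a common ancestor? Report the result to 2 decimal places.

19.85

p = 363/1402 ≈ 0.258916.
d = −(3/4) ln(1 − 4p/3) = −0.75 ln(1 − 0.345221) = −0.75 ln(0.654779)
  = −0.75 × (-0.423458) = 0.317594 substitutions/site.
Under a molecular clock d = 2μt, so t = d/(2μ) = 0.317594 / (2 × 0.008) = 19.85 Myr.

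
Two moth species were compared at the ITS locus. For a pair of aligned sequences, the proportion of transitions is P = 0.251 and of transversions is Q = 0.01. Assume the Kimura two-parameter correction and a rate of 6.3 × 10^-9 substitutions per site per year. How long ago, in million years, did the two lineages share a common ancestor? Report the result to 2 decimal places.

28.87

Under the Kimura two-parameter model, d = −½ ln(1 − 2P − Q) − ¼ ln(1 − 2Q).
1 − 2P − Q = 0.488, giving −½ ln(0.488) = 0.358720.
1 − 2Q = 0.98, giving −¼ ln(0.98) = 0.005051.
d = 0.358720 + 0.005051 = 0.363771.
Under a molecular clock d = 2μt, so t = d/(2μ) = 0.363771 / (2 × 6.3 × 10^-9) = 28.87 million years.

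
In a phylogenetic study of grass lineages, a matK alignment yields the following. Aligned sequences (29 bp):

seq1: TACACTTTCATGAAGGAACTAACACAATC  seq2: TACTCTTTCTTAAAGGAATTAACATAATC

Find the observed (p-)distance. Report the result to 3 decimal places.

The sequences differ at 5 of 29 positions (sites 4, 10, 12, 19, 25).
p = 5/29 = 0.172413… ≈ 0.172 (to 3 d.p.).

0.172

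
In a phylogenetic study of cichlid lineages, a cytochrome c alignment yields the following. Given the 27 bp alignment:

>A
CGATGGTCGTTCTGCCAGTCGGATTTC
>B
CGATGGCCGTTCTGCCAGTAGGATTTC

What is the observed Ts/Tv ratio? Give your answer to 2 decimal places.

Transitions are A↔G and C↔T; transversions are all other mismatches.
Transitions: 1. Transversions: 1.
R = 1/1 = 1.00.

1.00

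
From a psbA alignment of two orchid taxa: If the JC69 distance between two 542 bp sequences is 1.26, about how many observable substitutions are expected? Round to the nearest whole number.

331

Invert JC69: p = (3/4)(1 − e^(−4d/3)) = 0.75 × (1 − e^(-1.68)) = 0.75 × (1 − 0.186374) = 0.610220.
Expected differing sites = pL ≈ 0.610220 × 542 = 330.73924 ≈ 331.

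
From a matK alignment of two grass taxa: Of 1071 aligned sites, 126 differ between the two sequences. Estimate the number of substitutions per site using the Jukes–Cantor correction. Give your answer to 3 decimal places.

p = 126/1071 ≈ 0.117647.
d = −(3/4) ln(1 − 4p/3) = −0.75 ln(1 − 0.156863) = −0.75 ln(0.843137)
  = −0.75 × (-0.170626) = 0.127970 substitutions/site.

0.128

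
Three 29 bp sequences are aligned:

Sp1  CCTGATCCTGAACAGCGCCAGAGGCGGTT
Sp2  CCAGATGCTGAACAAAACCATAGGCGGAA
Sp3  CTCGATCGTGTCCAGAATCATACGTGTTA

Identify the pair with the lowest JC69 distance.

Sp1 and Sp2

Sp1–Sp2: 8/29 differ, p = 0.276, d = 0.344.
Sp1–Sp3: 13/29 differ, p = 0.448, d = 0.683.
Sp2–Sp3: 12/29 differ, p = 0.414, d = 0.602.
The smallest distance is between Sp1 and Sp2.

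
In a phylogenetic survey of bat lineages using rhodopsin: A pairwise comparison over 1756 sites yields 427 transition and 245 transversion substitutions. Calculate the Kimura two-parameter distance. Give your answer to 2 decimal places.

P = 427/1756 ≈ 0.243166 and Q = 245/1756 ≈ 0.139522.
Under the Kimura two-parameter model, d = −½ ln(1 − 2P − Q) − ¼ ln(1 − 2Q).
1 − 2P − Q = 0.374146, giving −½ ln(0.374146) = 0.491555.
1 − 2Q = 0.720956, giving −¼ ln(0.720956) = 0.081794.
d = 0.491555 + 0.081794 = 0.573349.

0.57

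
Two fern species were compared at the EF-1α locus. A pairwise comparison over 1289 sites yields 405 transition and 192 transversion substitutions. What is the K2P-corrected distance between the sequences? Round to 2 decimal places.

0.84

P = 405/1289 ≈ 0.314197 and Q = 192/1289 ≈ 0.148953.
Under the Kimura two-parameter model, d = −½ ln(1 − 2P − Q) − ¼ ln(1 − 2Q).
1 − 2P − Q = 0.222653, giving −½ ln(0.222653) = 0.751070.
1 − 2Q = 0.702094, giving −¼ ln(0.702094) = 0.088422.
d = 0.751070 + 0.088422 = 0.839492.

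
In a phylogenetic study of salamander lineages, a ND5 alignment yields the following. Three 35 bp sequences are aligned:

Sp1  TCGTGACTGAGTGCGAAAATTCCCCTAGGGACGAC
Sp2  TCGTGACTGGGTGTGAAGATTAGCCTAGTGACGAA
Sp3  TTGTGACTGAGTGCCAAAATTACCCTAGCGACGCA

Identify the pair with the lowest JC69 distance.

Sp1–Sp2: 7/35 differ, p = 0.200, d = 0.233.
Sp1–Sp3: 6/35 differ, p = 0.171, d = 0.195.
Sp2–Sp3: 8/35 differ, p = 0.229, d = 0.273.
The smallest distance is between Sp1 and Sp3.

Sp1 and Sp3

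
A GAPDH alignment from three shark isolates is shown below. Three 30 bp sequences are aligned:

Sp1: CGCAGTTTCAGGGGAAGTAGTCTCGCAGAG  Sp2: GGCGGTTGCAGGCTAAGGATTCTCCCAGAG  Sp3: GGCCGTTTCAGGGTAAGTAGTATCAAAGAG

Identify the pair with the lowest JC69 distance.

Sp1 and Sp3

Sp1–Sp2: 8/30 differ, p = 0.267, d = 0.330.
Sp1–Sp3: 6/30 differ, p = 0.200, d = 0.233.
Sp2–Sp3: 8/30 differ, p = 0.267, d = 0.330.
The smallest distance is between Sp1 and Sp3.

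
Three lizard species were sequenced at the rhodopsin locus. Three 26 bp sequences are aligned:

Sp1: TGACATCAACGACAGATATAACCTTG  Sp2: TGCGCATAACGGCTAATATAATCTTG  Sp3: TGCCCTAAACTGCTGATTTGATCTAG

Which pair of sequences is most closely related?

Sp1–Sp2: 9/26 differ, p = 0.346, d = 0.464.
Sp1–Sp3: 10/26 differ, p = 0.385, d = 0.539.
Sp2–Sp3: 8/26 differ, p = 0.308, d = 0.396.
The smallest distance is between Sp2 and Sp3.

Sp2 and Sp3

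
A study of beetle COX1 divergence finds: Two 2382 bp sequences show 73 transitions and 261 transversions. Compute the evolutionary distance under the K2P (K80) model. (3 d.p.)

0.156

P = 73/2382 ≈ 0.030647 and Q = 261/2382 ≈ 0.109572.
Under the Kimura two-parameter model, d = −½ ln(1 − 2P − Q) − ¼ ln(1 − 2Q).
1 − 2P − Q = 0.829134, giving −½ ln(0.829134) = 0.093687.
1 − 2Q = 0.780856, giving −¼ ln(0.780856) = 0.061841.
d = 0.093687 + 0.061841 = 0.155528.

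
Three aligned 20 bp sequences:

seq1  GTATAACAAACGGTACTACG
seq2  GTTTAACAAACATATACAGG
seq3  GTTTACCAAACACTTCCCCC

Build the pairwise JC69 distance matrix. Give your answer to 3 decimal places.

seq1–seq2: 8/20 sites differ → p = 0.4, d = −0.75 ln(1 − 0.533333) = 0.571605 ≈ 0.572.
seq1–seq3: 8/20 sites differ → p = 0.4, d = −0.75 ln(1 − 0.533333) = 0.571605 ≈ 0.572.
seq2–seq3: 7/20 sites differ → p = 0.35, d = −0.75 ln(1 − 0.466667) = 0.471457 ≈ 0.471.

d(seq1,seq2) = 0.572, d(seq1,seq3) = 0.572, d(seq2,seq3) = 0.471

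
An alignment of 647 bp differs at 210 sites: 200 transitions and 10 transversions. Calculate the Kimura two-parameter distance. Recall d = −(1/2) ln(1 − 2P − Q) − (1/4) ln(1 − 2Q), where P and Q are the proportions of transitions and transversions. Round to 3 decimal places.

P = 200/647 ≈ 0.309119 and Q = 10/647 ≈ 0.015456.
Under the Kimura two-parameter model, d = −½ ln(1 − 2P − Q) − ¼ ln(1 − 2Q).
1 − 2P − Q = 0.366306, giving −½ ln(0.366306) = 0.502143.
1 − 2Q = 0.969088, giving −¼ ln(0.969088) = 0.007850.
d = 0.502143 + 0.007850 = 0.509993.

0.510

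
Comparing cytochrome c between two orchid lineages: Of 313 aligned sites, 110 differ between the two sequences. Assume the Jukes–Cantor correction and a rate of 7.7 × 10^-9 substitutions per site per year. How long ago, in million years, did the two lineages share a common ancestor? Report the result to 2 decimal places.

p = 110/313 ≈ 0.351438.
d = −(3/4) ln(1 − 4p/3) = −0.75 ln(1 − 0.468584) = −0.75 ln(0.531416)
  = −0.75 × (-0.632210) = 0.474158 substitutions/site.
Under a molecular clock d = 2μt, so t = d/(2μ) = 0.474158 / (2 × 7.7 × 10^-9) = 30.79 million years.

30.79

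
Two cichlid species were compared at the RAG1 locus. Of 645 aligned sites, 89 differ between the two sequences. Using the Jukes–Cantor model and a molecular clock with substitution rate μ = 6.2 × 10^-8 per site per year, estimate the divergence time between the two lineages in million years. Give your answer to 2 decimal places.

p = 89/645 ≈ 0.137984.
d = −(3/4) ln(1 − 4p/3) = −0.75 ln(1 − 0.183979) = −0.75 ln(0.816021)
  = −0.75 × (-0.203315) = 0.152486 substitutions/site.
Under a molecular clock d = 2μt, so t = d/(2μ) = 0.152486 / (2 × 6.2 × 10^-8) = 1.23 million years.

1.23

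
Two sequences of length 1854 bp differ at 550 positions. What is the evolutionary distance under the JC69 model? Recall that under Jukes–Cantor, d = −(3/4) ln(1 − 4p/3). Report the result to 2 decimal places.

0.38

p = 550/1854 ≈ 0.296656.
d = −(3/4) ln(1 − 4p/3) = −0.75 ln(1 − 0.395541) = −0.75 ln(0.604459)
  = −0.75 × (-0.503421) = 0.377566 substitutions/site.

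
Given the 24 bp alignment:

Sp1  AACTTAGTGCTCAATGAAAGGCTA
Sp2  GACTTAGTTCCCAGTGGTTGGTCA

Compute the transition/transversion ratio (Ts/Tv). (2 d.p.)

Transitions are A↔G and C↔T; transversions are all other mismatches.
Transitions: 6. Transversions: 3.
R = 6/3 = 2.00.

2.00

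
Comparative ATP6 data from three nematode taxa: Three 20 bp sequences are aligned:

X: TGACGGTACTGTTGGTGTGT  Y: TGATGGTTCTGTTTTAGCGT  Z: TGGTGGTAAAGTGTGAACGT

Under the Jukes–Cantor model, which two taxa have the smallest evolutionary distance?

X–Y: 6/20 differ, p = 0.300, d = 0.383.
X–Z: 9/20 differ, p = 0.450, d = 0.687.
Y–Z: 7/20 differ, p = 0.350, d = 0.471.
The smallest distance is between X and Y.

X and Y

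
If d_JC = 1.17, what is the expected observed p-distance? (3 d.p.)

0.592

p = (3/4)(1 − e^(−4d/3)) = 0.75 × (1 − e^(-1.56)) = 0.75 × (1 − 0.210136) = 0.592398.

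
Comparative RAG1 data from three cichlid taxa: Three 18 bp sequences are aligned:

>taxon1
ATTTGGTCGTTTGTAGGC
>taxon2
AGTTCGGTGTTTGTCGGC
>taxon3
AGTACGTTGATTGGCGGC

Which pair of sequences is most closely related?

taxon2 and taxon3

taxon1–taxon2: 5/18 differ, p = 0.278, d = 0.347.
taxon1–taxon3: 7/18 differ, p = 0.389, d = 0.548.
taxon2–taxon3: 4/18 differ, p = 0.222, d = 0.264.
The smallest distance is between taxon2 and taxon3.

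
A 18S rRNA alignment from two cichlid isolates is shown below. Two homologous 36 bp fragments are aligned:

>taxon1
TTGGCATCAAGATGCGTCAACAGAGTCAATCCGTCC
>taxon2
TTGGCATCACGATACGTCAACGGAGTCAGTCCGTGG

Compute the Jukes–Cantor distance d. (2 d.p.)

0.19

The sequences differ at 6 of 36 sites (10, 14, 22, 29, 35, 36), so p = 6/36 ≈ 0.166667.
d = −(3/4) ln(1 − 4p/3) = −0.75 ln(1 − 0.222223) = −0.75 ln(0.777777)
  = −0.75 × (-0.251315) = 0.188486 substitutions/site.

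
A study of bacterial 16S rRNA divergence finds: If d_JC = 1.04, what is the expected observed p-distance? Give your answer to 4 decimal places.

p = (3/4)(1 − e^(−4d/3)) = 0.75 × (1 − e^(-1.386667)) = 0.75 × (1 − 0.249907) = 0.562570.

0.5626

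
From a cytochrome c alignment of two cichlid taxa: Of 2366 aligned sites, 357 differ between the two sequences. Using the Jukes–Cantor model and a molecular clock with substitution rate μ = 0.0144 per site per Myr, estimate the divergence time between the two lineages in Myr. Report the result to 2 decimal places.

p = 357/2366 ≈ 0.150888.
d = −(3/4) ln(1 − 4p/3) = −0.75 ln(1 − 0.201184) = −0.75 ln(0.798816)
  = −0.75 × (-0.224625) = 0.168469 substitutions/site.
Under a molecular clock d = 2μt, so t = d/(2μ) = 0.168469 / (2 × 0.0144) = 5.85 Myr.

5.85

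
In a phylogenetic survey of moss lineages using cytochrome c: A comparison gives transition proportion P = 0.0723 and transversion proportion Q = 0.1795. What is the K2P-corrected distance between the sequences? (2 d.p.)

Under the Kimura two-parameter model, d = −½ ln(1 − 2P − Q) − ¼ ln(1 − 2Q).
1 − 2P − Q = 0.6759, giving −½ ln(0.6759) = 0.195855.
1 − 2Q = 0.641, giving −¼ ln(0.641) = 0.111181.
d = 0.195855 + 0.111181 = 0.307036.

0.31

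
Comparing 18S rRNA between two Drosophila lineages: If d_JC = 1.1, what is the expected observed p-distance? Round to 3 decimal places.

0.577

p = (3/4)(1 − e^(−4d/3)) = 0.75 × (1 − e^(-1.466667)) = 0.75 × (1 − 0.230693) = 0.576980.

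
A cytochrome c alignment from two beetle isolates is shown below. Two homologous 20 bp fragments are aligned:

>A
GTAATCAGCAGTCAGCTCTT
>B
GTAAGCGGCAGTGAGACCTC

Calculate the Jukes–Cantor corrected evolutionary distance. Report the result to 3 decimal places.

The sequences differ at 6 of 20 sites (5, 7, 13, 16, 17, 20), so p = 6/20 = 0.3.
d = −(3/4) ln(1 − 4p/3) = −0.75 ln(1 − 0.4) = −0.75 ln(0.6)
  = −0.75 × (-0.510826) = 0.383120 substitutions/site.

0.383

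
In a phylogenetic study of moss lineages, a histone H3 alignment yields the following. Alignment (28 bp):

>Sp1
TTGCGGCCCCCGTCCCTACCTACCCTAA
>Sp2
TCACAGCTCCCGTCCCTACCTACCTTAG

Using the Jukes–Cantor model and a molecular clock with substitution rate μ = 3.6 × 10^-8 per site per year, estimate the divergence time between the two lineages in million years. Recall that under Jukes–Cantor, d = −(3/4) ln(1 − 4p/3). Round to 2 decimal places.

3.50

The sequences differ at 6 of 28 sites (2, 3, 5, 8, 25, 28), so p = 6/28 ≈ 0.214286.
d = −(3/4) ln(1 − 4p/3) = −0.75 ln(1 − 0.285715) = −0.75 ln(0.714285)
  = −0.75 × (-0.336473) = 0.252355 substitutions/site.
Under a molecular clock d = 2μt, so t = d/(2μ) = 0.252355 / (2 × 3.6 × 10^-8) = 3.50 million years.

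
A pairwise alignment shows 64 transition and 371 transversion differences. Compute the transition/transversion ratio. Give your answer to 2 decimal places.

0.17

R = 64/371 = 0.172506… ≈ 0.17 (to 2 d.p.).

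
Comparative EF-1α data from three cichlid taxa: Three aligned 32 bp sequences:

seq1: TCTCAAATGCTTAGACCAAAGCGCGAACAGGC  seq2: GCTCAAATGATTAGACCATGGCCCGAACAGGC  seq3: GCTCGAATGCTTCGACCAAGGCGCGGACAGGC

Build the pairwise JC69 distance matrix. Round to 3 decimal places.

seq1–seq2: 5/32 sites differ → p = 0.15625, d = −0.75 ln(1 − 0.208333) = 0.175211 ≈ 0.175.
seq1–seq3: 5/32 sites differ → p = 0.15625, d = −0.75 ln(1 − 0.208333) = 0.175211 ≈ 0.175.
seq2–seq3: 6/32 sites differ → p = 0.1875, d = −0.75 ln(1 − 0.25) = 0.215762 ≈ 0.216.

d(seq1,seq2) = 0.175, d(seq1,seq3) = 0.175, d(seq2,seq3) = 0.216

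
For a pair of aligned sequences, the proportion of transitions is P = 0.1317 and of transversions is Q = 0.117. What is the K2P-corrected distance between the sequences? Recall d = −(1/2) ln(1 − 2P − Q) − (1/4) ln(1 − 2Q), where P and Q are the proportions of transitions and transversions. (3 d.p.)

Under the Kimura two-parameter model, d = −½ ln(1 − 2P − Q) − ¼ ln(1 − 2Q).
1 − 2P − Q = 0.6196, giving −½ ln(0.6196) = 0.239341.
1 − 2Q = 0.766, giving −¼ ln(0.766) = 0.066643.
d = 0.239341 + 0.066643 = 0.305984.

0.306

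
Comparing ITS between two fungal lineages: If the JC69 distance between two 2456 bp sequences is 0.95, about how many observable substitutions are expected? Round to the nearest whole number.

1323

Invert JC69: p = (3/4)(1 − e^(−4d/3)) = 0.75 × (1 − e^(-1.266667)) = 0.75 × (1 − 0.281769) = 0.538673.
Expected differing sites = pL ≈ 0.538673 × 2456 = 1322.980888 ≈ 1323.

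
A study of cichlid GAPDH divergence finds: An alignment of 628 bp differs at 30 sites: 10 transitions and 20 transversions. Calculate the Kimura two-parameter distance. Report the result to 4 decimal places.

P = 10/628 ≈ 0.015924 and Q = 20/628 ≈ 0.031847.
Under the Kimura two-parameter model, d = −½ ln(1 − 2P − Q) − ¼ ln(1 − 2Q).
1 − 2P − Q = 0.936305, giving −½ ln(0.936305) = 0.032907.
1 − 2Q = 0.936306, giving −¼ ln(0.936306) = 0.016453.
d = 0.032907 + 0.016453 = 0.049360.

0.0494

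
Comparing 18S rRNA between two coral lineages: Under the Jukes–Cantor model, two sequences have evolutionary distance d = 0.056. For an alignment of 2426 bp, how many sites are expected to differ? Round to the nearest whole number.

Invert JC69: p = (3/4)(1 − e^(−4d/3)) = 0.75 × (1 − e^(-0.074667)) = 0.75 × (1 − 0.928052) = 0.053961.
Expected differing sites = pL ≈ 0.053961 × 2426 = 130.909386 ≈ 131.

131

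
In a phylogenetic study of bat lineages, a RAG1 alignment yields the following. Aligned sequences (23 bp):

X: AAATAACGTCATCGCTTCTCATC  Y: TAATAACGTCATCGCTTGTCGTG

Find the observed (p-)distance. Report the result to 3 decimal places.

0.174

The sequences differ at 4 of 23 positions (sites 1, 18, 21, 23).
p = 4/23 = 0.173913… ≈ 0.174 (to 3 d.p.).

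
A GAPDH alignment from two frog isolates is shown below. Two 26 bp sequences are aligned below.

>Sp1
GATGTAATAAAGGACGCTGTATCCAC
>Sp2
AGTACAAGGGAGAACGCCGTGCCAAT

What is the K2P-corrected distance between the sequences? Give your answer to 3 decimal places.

Of 26 sites, 11 differences are transitions and 2 are transversions, so P = 11/26 ≈ 0.423077 and Q = 2/26 ≈ 0.076923.
Under the Kimura two-parameter model, d = −½ ln(1 − 2P − Q) − ¼ ln(1 − 2Q).
1 − 2P − Q = 0.076923, giving −½ ln(0.076923) = 1.282475.
1 − 2Q = 0.846154, giving −¼ ln(0.846154) = 0.041763.
d = 1.282475 + 0.041763 = 1.324238.

1.324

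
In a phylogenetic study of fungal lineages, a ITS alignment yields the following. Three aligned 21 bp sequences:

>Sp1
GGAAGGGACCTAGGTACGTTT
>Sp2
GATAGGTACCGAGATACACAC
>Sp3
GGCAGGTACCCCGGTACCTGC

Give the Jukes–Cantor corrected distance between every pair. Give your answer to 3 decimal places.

d(Sp1,Sp2) = 0.635, d(Sp1,Sp3) = 0.441, d(Sp2,Sp3) = 0.532

Sp1–Sp2: 9/21 sites differ → p ≈ 0.428571, d = −0.75 ln(1 − 0.571428) = 0.635472 ≈ 0.635.
Sp1–Sp3: 7/21 sites differ → p ≈ 0.333333, d = −0.75 ln(1 − 0.444444) = 0.440839 ≈ 0.441.
Sp2–Sp3: 8/21 sites differ → p ≈ 0.380952, d = −0.75 ln(1 − 0.507936) = 0.531860 ≈ 0.532.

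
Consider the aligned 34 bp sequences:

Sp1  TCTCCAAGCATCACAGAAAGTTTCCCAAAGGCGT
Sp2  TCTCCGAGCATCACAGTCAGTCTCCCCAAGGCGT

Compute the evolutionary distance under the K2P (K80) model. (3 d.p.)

0.164

Of 34 sites, 2 differences are transitions and 3 are transversions, so P = 2/34 ≈ 0.058824 and Q = 3/34 ≈ 0.088235.
Under the Kimura two-parameter model, d = −½ ln(1 − 2P − Q) − ¼ ln(1 − 2Q).
1 − 2P − Q = 0.794117, giving −½ ln(0.794117) = 0.115262.
1 − 2Q = 0.82353, giving −¼ ln(0.82353) = 0.048539.
d = 0.115262 + 0.048539 = 0.163801.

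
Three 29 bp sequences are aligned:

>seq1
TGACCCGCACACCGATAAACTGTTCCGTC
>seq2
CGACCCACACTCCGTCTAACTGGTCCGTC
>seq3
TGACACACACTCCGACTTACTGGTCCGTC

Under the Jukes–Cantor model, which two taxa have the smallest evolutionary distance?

seq1–seq2: 7/29 differ, p = 0.241, d = 0.291.
seq1–seq3: 7/29 differ, p = 0.241, d = 0.291.
seq2–seq3: 4/29 differ, p = 0.138, d = 0.152.
The smallest distance is between seq2 and seq3.

seq2 and seq3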